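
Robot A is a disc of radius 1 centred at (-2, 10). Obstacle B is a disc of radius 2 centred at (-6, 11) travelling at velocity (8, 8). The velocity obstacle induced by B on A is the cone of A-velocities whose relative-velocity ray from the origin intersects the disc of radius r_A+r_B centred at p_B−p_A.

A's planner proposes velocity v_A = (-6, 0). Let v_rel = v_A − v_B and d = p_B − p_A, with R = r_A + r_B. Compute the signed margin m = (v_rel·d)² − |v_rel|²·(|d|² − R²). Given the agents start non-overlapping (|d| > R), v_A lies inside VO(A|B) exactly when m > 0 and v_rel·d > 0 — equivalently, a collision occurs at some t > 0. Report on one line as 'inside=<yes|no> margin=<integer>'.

d = (-4, 1),  |d|² = 17;  R = 1+2 = 3,  c = 17−3² = 8
v_rel = (-14, -8),  |v_rel|² = 260;  v_rel·d = (-14)·(-4) + (-8)·(1) = 48
260·t² − 96·t + 8 = 0  ⇒  m = 48² − 260·8 = 224
m = 224 > 0,  v_rel·d = 48 > 0  ⇒  inside

inside=yes margin=224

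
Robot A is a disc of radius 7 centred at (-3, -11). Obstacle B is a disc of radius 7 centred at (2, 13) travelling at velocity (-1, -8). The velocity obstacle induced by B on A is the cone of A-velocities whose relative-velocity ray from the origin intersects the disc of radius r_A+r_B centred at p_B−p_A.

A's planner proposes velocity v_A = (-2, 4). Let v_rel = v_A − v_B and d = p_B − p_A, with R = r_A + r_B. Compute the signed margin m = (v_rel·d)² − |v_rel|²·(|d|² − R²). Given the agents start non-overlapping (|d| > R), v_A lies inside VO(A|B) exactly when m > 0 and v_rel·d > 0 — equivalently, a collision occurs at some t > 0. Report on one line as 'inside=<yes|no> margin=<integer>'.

d = (5, 24),  |d|² = 601;  R = 7+7 = 14,  c = 601−14² = 405
v_rel = (-1, 12),  |v_rel|² = 145;  v_rel·d = (-1)·(5) + (12)·(24) = 283
145·t² − 566·t + 405 = 0  ⇒  m = 283² − 145·405 = 21364
m = 21364 > 0,  v_rel·d = 283 > 0  ⇒  inside

inside=yes margin=21364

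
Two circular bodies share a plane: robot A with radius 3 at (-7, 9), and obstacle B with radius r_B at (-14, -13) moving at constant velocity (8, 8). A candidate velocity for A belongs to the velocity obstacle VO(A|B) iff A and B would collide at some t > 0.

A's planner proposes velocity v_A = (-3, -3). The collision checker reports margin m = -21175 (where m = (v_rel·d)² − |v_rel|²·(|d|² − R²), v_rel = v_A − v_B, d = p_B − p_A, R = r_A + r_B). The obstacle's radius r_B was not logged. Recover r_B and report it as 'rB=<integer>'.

m = -21175
d = (-7, -22);  v_rel = (-11, -11),  |v_rel|² = 242
v_rel×d = (-11)·(-22) − (-11)·(-7) = 165
since m = R²·242 − 165²:  R² = (27225 + -21175) / 242 = 25
R = √25 = 5  ⇒  r_B = 5 − 3 = 2

rB=2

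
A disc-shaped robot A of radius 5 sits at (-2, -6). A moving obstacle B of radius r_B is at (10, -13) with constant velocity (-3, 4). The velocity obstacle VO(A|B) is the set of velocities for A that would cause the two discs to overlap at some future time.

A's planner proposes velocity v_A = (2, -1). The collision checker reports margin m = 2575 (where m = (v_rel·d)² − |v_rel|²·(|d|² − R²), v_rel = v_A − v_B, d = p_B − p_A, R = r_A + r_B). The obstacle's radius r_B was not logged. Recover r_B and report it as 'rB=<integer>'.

m = 2575
d = (12, -7);  v_rel = (5, -5),  |v_rel|² = 50
v_rel×d = (5)·(-7) − (-5)·(12) = 25
since m = R²·50 − 25²:  R² = (625 + 2575) / 50 = 64
R = √64 = 8  ⇒  r_B = 8 − 5 = 3

rB=3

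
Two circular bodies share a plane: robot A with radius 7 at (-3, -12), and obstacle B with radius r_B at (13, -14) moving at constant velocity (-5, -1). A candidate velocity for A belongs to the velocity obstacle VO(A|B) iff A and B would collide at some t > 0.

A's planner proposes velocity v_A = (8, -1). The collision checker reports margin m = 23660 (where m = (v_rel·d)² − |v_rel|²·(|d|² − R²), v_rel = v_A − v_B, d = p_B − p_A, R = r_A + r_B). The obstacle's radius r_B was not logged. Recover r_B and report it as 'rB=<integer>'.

m = 23660
d = (16, -2);  v_rel = (13, 0),  |v_rel|² = 169
v_rel×d = (13)·(-2) − (0)·(16) = -26
since m = R²·169 − (-26)²:  R² = (676 + 23660) / 169 = 144
R = √144 = 12  ⇒  r_B = 12 − 7 = 5

rB=5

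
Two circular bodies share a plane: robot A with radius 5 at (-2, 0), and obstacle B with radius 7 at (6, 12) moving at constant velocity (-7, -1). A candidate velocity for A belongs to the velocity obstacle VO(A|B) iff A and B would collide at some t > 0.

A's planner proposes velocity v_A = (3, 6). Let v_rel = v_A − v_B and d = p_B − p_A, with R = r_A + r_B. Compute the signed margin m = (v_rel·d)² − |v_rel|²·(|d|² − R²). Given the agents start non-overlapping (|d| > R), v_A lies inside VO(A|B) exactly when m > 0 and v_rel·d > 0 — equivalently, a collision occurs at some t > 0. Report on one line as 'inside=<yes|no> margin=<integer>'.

d = (8, 12),  |d|² = 208;  R = 5+7 = 12,  c = 208−12² = 64
v_rel = (10, 7),  |v_rel|² = 149;  v_rel·d = (10)·(8) + (7)·(12) = 164
149·t² − 328·t + 64 = 0  ⇒  m = 164² − 149·64 = 17360
m = 17360 > 0,  v_rel·d = 164 > 0  ⇒  inside

inside=yes margin=17360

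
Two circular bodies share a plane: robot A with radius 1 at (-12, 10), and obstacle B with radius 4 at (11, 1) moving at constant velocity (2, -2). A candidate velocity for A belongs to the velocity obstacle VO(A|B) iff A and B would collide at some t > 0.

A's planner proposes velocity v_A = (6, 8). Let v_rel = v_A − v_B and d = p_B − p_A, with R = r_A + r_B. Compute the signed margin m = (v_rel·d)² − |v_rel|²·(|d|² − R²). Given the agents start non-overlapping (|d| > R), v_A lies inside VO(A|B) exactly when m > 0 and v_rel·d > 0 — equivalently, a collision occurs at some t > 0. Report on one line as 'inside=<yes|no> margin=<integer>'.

d = (23, -9),  |d|² = 610;  R = 1+4 = 5,  c = 610−5² = 585
v_rel = (4, 10),  |v_rel|² = 116;  v_rel·d = (4)·(23) + (10)·(-9) = 2
116·t² − 4·t + 585 = 0  ⇒  m = 2² − 116·585 = -67856
m = -67856 < 0,  v_rel·d = 2 > 0  ⇒  outside

inside=no margin=-67856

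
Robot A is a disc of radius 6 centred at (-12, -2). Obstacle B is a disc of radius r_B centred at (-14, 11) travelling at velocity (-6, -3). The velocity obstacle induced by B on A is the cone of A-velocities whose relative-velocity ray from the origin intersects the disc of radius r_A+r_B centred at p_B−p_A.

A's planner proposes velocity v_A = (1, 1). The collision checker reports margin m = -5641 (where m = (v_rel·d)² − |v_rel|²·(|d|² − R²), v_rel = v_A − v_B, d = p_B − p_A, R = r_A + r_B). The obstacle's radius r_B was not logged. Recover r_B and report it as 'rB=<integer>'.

m = -5641
d = (-2, 13);  v_rel = (7, 4),  |v_rel|² = 65
v_rel×d = (7)·(13) − (4)·(-2) = 99
since m = R²·65 − 99²:  R² = (9801 + -5641) / 65 = 64
R = √64 = 8  ⇒  r_B = 8 − 6 = 2

rB=2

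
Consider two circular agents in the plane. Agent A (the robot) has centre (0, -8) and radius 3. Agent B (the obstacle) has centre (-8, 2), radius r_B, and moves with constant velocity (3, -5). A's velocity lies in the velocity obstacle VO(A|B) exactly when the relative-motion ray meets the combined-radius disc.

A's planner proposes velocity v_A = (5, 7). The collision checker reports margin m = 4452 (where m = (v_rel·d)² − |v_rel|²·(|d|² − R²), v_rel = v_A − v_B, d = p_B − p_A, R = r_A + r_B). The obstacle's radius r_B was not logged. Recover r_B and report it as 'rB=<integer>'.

m = 4452
d = (-8, 10);  v_rel = (2, 12),  |v_rel|² = 148
v_rel×d = (2)·(10) − (12)·(-8) = 116
since m = R²·148 − 116²:  R² = (13456 + 4452) / 148 = 121
R = √121 = 11  ⇒  r_B = 11 − 3 = 8

rB=8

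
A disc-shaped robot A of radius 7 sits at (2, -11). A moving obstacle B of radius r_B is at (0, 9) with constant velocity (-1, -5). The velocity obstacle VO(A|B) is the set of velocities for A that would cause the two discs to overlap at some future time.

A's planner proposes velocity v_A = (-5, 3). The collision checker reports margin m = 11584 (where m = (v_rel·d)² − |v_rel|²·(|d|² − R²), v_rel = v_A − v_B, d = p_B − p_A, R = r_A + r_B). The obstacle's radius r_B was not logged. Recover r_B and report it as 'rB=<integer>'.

m = 11584
d = (-2, 20);  v_rel = (-4, 8),  |v_rel|² = 80
v_rel×d = (-4)·(20) − (8)·(-2) = -64
since m = R²·80 − (-64)²:  R² = (4096 + 11584) / 80 = 196
R = √196 = 14  ⇒  r_B = 14 − 7 = 7

rB=7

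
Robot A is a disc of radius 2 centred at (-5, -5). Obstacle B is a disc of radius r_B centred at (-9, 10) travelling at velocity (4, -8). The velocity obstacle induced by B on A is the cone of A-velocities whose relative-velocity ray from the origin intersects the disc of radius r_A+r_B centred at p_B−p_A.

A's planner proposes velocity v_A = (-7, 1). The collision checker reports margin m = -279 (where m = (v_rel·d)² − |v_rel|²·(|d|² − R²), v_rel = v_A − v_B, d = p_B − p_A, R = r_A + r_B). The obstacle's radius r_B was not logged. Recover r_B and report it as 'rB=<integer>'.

m = -279
d = (-4, 15);  v_rel = (-11, 9),  |v_rel|² = 202
v_rel×d = (-11)·(15) − (9)·(-4) = -129
since m = R²·202 − (-129)²:  R² = (16641 + -279) / 202 = 81
R = √81 = 9  ⇒  r_B = 9 − 2 = 7

rB=7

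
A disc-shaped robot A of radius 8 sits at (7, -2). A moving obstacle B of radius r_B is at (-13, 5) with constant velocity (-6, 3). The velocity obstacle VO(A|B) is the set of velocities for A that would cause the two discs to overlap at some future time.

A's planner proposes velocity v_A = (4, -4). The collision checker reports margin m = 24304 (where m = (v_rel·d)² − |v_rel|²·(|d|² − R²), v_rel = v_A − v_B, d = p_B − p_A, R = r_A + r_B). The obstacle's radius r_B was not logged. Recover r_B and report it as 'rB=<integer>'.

m = 24304
d = (-20, 7);  v_rel = (10, -7),  |v_rel|² = 149
v_rel×d = (10)·(7) − (-7)·(-20) = -70
since m = R²·149 − (-70)²:  R² = (4900 + 24304) / 149 = 196
R = √196 = 14  ⇒  r_B = 14 − 8 = 6

rB=6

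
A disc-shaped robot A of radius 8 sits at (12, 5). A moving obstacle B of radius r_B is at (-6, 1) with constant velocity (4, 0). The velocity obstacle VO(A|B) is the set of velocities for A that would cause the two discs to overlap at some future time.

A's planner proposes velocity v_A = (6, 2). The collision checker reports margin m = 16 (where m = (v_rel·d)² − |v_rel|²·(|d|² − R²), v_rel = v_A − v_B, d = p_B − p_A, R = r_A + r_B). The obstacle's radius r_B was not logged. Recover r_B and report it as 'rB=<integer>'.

m = 16
d = (-18, -4);  v_rel = (2, 2),  |v_rel|² = 8
v_rel×d = (2)·(-4) − (2)·(-18) = 28
since m = R²·8 − 28²:  R² = (784 + 16) / 8 = 100
R = √100 = 10  ⇒  r_B = 10 − 8 = 2

rB=2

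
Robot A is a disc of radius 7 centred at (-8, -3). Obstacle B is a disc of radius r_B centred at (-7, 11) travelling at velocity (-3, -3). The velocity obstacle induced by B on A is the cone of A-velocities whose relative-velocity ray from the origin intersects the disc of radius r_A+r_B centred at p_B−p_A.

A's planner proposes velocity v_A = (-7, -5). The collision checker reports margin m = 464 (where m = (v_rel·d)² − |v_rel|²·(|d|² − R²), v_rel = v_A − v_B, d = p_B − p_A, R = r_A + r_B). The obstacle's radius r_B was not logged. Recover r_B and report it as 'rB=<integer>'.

m = 464
d = (1, 14);  v_rel = (-4, -2),  |v_rel|² = 20
v_rel×d = (-4)·(14) − (-2)·(1) = -54
since m = R²·20 − (-54)²:  R² = (2916 + 464) / 20 = 169
R = √169 = 13  ⇒  r_B = 13 − 7 = 6

rB=6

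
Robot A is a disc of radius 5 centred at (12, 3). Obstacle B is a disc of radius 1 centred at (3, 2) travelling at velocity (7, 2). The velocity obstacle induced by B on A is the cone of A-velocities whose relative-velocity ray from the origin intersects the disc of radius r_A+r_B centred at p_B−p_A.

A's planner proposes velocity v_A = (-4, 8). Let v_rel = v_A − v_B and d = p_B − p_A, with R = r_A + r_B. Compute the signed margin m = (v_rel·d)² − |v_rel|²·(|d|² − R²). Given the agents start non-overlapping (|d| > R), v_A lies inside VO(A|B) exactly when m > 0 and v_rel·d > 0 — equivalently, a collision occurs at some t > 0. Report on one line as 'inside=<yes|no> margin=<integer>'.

d = (-9, -1),  |d|² = 82;  R = 5+1 = 6,  c = 82−6² = 46
v_rel = (-11, 6),  |v_rel|² = 157;  v_rel·d = (-11)·(-9) + (6)·(-1) = 93
157·t² − 186·t + 46 = 0  ⇒  m = 93² − 157·46 = 1427
m = 1427 > 0,  v_rel·d = 93 > 0  ⇒  inside

inside=yes margin=1427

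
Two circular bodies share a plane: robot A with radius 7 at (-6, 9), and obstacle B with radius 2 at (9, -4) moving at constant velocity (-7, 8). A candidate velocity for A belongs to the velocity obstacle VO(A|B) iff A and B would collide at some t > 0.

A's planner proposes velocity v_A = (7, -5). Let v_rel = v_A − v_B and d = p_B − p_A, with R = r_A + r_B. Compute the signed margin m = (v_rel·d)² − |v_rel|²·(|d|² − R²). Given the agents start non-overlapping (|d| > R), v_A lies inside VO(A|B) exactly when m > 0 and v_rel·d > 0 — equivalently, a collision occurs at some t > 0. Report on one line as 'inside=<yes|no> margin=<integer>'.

d = (15, -13),  |d|² = 394;  R = 7+2 = 9,  c = 394−9² = 313
v_rel = (14, -13),  |v_rel|² = 365;  v_rel·d = (14)·(15) + (-13)·(-13) = 379
365·t² − 758·t + 313 = 0  ⇒  m = 379² − 365·313 = 29396
m = 29396 > 0,  v_rel·d = 379 > 0  ⇒  inside

inside=yes margin=29396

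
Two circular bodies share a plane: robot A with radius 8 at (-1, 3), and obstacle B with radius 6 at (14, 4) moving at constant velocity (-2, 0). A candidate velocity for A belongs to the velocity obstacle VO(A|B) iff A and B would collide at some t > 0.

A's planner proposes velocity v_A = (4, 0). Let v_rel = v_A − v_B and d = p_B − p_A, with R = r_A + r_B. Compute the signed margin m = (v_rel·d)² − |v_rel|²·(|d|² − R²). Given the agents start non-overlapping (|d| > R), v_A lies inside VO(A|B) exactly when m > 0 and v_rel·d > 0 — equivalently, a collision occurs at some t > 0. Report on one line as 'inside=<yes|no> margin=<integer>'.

d = (15, 1),  |d|² = 226;  R = 8+6 = 14,  c = 226−14² = 30
v_rel = (6, 0),  |v_rel|² = 36;  v_rel·d = (6)·(15) + (0)·(1) = 90
36·t² − 180·t + 30 = 0  ⇒  m = 90² − 36·30 = 7020
m = 7020 > 0,  v_rel·d = 90 > 0  ⇒  inside

inside=yes margin=7020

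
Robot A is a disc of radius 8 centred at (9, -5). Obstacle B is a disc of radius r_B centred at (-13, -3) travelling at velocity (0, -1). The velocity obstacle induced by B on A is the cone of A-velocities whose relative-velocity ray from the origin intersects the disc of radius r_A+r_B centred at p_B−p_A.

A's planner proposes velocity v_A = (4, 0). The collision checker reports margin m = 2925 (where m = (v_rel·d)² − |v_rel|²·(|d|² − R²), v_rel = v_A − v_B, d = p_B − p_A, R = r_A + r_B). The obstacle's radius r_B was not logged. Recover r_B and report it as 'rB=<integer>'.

m = 2925
d = (-22, 2);  v_rel = (4, 1),  |v_rel|² = 17
v_rel×d = (4)·(2) − (1)·(-22) = 30
since m = R²·17 − 30²:  R² = (900 + 2925) / 17 = 225
R = √225 = 15  ⇒  r_B = 15 − 8 = 7

rB=7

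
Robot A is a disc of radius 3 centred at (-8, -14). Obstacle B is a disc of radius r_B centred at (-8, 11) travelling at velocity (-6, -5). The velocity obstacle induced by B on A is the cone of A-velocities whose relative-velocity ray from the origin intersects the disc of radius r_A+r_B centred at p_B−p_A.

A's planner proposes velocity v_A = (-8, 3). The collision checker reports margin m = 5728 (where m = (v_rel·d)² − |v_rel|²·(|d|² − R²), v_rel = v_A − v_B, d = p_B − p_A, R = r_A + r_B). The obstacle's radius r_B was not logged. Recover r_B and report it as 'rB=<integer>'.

m = 5728
d = (0, 25);  v_rel = (-2, 8),  |v_rel|² = 68
v_rel×d = (-2)·(25) − (8)·(0) = -50
since m = R²·68 − (-50)²:  R² = (2500 + 5728) / 68 = 121
R = √121 = 11  ⇒  r_B = 11 − 3 = 8

rB=8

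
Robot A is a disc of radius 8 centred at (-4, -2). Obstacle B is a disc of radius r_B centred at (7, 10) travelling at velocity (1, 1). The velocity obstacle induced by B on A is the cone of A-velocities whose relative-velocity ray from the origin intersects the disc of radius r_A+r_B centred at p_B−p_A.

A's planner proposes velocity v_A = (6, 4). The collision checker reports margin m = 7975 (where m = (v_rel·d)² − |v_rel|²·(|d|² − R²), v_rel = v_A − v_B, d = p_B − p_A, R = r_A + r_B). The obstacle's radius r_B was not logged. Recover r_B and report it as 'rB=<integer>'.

m = 7975
d = (11, 12);  v_rel = (5, 3),  |v_rel|² = 34
v_rel×d = (5)·(12) − (3)·(11) = 27
since m = R²·34 − 27²:  R² = (729 + 7975) / 34 = 256
R = √256 = 16  ⇒  r_B = 16 − 8 = 8

rB=8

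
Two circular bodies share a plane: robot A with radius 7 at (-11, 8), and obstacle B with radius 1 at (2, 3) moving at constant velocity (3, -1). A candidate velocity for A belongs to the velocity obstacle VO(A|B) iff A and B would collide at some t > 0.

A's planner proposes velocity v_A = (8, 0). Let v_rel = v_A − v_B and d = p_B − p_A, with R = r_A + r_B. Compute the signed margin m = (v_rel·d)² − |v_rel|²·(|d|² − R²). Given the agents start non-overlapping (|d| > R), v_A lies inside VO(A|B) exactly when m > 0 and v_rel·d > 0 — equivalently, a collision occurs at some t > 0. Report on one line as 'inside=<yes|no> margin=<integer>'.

d = (13, -5),  |d|² = 194;  R = 7+1 = 8,  c = 194−8² = 130
v_rel = (5, 1),  |v_rel|² = 26;  v_rel·d = (5)·(13) + (1)·(-5) = 60
26·t² − 120·t + 130 = 0  ⇒  m = 60² − 26·130 = 220
m = 220 > 0,  v_rel·d = 60 > 0  ⇒  inside

inside=yes margin=220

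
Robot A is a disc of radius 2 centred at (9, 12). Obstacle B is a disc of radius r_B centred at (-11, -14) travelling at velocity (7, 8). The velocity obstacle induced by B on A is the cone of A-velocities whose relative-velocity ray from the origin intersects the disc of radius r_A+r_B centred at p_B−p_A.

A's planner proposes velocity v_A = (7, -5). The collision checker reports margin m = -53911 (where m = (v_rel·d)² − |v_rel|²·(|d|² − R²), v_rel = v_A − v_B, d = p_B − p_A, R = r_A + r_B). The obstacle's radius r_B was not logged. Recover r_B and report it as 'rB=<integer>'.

m = -53911
d = (-20, -26);  v_rel = (0, -13),  |v_rel|² = 169
v_rel×d = (0)·(-26) − (-13)·(-20) = -260
since m = R²·169 − (-260)²:  R² = (67600 + -53911) / 169 = 81
R = √81 = 9  ⇒  r_B = 9 − 2 = 7

rB=7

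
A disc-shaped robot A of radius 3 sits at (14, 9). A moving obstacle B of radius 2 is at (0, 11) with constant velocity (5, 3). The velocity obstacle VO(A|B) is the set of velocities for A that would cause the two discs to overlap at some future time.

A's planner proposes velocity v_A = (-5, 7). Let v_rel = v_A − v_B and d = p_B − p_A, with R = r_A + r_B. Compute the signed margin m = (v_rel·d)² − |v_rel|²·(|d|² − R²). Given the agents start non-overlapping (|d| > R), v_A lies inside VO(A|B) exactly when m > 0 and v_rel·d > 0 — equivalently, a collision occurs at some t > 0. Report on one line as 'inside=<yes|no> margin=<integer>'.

d = (-14, 2),  |d|² = 200;  R = 3+2 = 5,  c = 200−5² = 175
v_rel = (-10, 4),  |v_rel|² = 116;  v_rel·d = (-10)·(-14) + (4)·(2) = 148
116·t² − 296·t + 175 = 0  ⇒  m = 148² − 116·175 = 1604
m = 1604 > 0,  v_rel·d = 148 > 0  ⇒  inside

inside=yes margin=1604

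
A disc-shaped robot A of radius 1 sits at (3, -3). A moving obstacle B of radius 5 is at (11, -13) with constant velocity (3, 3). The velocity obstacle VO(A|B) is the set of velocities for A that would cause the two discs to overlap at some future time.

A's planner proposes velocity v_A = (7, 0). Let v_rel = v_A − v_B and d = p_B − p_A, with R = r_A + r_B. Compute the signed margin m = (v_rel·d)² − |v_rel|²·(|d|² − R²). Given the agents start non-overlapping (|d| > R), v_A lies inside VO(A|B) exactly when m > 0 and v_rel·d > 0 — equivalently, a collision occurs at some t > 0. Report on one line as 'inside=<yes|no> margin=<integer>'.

d = (8, -10),  |d|² = 164;  R = 1+5 = 6,  c = 164−6² = 128
v_rel = (4, -3),  |v_rel|² = 25;  v_rel·d = (4)·(8) + (-3)·(-10) = 62
25·t² − 124·t + 128 = 0  ⇒  m = 62² − 25·128 = 644
m = 644 > 0,  v_rel·d = 62 > 0  ⇒  inside

inside=yes margin=644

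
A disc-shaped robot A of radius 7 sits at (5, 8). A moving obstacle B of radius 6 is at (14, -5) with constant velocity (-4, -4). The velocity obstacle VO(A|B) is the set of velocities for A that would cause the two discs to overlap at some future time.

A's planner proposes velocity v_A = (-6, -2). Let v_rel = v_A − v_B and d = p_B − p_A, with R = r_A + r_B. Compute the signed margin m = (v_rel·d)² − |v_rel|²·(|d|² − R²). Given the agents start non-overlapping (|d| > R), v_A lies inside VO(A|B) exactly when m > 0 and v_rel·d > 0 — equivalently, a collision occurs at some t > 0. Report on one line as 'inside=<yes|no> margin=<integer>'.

d = (9, -13),  |d|² = 250;  R = 7+6 = 13,  c = 250−13² = 81
v_rel = (-2, 2),  |v_rel|² = 8;  v_rel·d = (-2)·(9) + (2)·(-13) = -44
8·t² + 88·t + 81 = 0  ⇒  m = (-44)² − 8·81 = 1288
m = 1288 > 0,  v_rel·d = -44 < 0  ⇒  outside

inside=no margin=1288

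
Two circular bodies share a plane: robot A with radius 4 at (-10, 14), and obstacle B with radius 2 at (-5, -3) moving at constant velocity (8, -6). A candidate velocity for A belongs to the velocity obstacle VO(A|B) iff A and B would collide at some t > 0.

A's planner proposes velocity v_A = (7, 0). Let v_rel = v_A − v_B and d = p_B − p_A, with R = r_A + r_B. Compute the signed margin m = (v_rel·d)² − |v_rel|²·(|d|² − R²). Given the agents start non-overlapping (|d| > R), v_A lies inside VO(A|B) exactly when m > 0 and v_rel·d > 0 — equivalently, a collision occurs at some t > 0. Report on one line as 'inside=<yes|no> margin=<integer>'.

d = (5, -17),  |d|² = 314;  R = 4+2 = 6,  c = 314−6² = 278
v_rel = (-1, 6),  |v_rel|² = 37;  v_rel·d = (-1)·(5) + (6)·(-17) = -107
37·t² + 214·t + 278 = 0  ⇒  m = (-107)² − 37·278 = 1163
m = 1163 > 0,  v_rel·d = -107 < 0  ⇒  outside

inside=no margin=1163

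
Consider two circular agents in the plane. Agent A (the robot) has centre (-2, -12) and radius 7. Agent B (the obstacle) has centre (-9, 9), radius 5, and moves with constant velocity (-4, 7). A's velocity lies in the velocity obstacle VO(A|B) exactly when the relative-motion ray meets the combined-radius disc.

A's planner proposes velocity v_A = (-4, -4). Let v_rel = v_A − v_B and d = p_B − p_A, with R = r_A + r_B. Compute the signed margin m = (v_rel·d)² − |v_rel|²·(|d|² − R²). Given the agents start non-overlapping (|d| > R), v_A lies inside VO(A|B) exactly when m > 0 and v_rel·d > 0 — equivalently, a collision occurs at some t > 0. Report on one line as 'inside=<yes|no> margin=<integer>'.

d = (-7, 21),  |d|² = 490;  R = 7+5 = 12,  c = 490−12² = 346
v_rel = (0, -11),  |v_rel|² = 121;  v_rel·d = (0)·(-7) + (-11)·(21) = -231
121·t² + 462·t + 346 = 0  ⇒  m = (-231)² − 121·346 = 11495
m = 11495 > 0,  v_rel·d = -231 < 0  ⇒  outside

inside=no margin=11495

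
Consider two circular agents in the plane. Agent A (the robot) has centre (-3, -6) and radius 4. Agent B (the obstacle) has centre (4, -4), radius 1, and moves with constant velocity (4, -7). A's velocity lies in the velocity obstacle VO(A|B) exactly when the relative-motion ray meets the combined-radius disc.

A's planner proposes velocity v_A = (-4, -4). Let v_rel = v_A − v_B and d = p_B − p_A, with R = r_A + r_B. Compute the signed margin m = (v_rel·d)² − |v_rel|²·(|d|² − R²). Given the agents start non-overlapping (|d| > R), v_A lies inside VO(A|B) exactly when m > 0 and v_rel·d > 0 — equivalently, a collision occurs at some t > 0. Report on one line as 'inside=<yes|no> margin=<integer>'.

d = (7, 2),  |d|² = 53;  R = 4+1 = 5,  c = 53−5² = 28
v_rel = (-8, 3),  |v_rel|² = 73;  v_rel·d = (-8)·(7) + (3)·(2) = -50
73·t² + 100·t + 28 = 0  ⇒  m = (-50)² − 73·28 = 456
m = 456 > 0,  v_rel·d = -50 < 0  ⇒  outside

inside=no margin=456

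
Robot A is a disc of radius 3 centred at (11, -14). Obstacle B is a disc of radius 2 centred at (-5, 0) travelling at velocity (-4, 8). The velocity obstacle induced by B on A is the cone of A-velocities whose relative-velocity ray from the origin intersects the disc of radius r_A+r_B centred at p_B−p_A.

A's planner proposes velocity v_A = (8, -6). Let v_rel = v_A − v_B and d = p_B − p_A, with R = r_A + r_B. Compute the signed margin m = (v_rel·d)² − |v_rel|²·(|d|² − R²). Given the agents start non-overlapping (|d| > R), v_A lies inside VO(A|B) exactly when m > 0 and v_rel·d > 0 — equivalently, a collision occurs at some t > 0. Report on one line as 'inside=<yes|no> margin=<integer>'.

d = (-16, 14),  |d|² = 452;  R = 3+2 = 5,  c = 452−5² = 427
v_rel = (12, -14),  |v_rel|² = 340;  v_rel·d = (12)·(-16) + (-14)·(14) = -388
340·t² + 776·t + 427 = 0  ⇒  m = (-388)² − 340·427 = 5364
m = 5364 > 0,  v_rel·d = -388 < 0  ⇒  outside

inside=no margin=5364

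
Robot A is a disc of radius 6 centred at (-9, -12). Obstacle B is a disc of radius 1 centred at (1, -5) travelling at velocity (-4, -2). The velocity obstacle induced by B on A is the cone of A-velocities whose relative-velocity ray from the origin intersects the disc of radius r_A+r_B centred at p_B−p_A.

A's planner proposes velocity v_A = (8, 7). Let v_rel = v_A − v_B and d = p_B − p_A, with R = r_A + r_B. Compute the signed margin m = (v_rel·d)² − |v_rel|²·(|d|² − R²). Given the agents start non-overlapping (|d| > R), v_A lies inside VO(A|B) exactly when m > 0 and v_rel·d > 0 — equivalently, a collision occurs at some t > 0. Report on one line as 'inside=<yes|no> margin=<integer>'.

d = (10, 7),  |d|² = 149;  R = 6+1 = 7,  c = 149−7² = 100
v_rel = (12, 9),  |v_rel|² = 225;  v_rel·d = (12)·(10) + (9)·(7) = 183
225·t² − 366·t + 100 = 0  ⇒  m = 183² − 225·100 = 10989
m = 10989 > 0,  v_rel·d = 183 > 0  ⇒  inside

inside=yes margin=10989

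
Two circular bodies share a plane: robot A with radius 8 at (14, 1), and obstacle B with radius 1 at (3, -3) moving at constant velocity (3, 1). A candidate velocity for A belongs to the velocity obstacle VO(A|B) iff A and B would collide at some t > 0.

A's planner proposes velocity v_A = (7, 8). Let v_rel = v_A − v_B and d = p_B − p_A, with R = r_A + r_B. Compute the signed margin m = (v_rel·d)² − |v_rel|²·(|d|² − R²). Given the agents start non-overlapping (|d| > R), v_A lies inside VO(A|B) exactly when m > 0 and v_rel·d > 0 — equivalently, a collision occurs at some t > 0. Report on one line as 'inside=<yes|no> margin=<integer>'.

d = (-11, -4),  |d|² = 137;  R = 8+1 = 9,  c = 137−9² = 56
v_rel = (4, 7),  |v_rel|² = 65;  v_rel·d = (4)·(-11) + (7)·(-4) = -72
65·t² + 144·t + 56 = 0  ⇒  m = (-72)² − 65·56 = 1544
m = 1544 > 0,  v_rel·d = -72 < 0  ⇒  outside

inside=no margin=1544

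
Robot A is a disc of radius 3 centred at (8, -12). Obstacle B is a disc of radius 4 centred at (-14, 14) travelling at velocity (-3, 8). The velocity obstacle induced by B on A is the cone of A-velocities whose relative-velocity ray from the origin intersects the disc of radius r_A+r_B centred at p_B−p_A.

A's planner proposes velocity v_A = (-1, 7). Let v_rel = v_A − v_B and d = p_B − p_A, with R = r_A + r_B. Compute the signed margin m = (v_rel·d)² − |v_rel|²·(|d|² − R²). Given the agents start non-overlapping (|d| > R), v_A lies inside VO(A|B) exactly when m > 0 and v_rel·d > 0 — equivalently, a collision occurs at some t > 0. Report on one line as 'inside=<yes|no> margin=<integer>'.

d = (-22, 26),  |d|² = 1160;  R = 3+4 = 7,  c = 1160−7² = 1111
v_rel = (2, -1),  |v_rel|² = 5;  v_rel·d = (2)·(-22) + (-1)·(26) = -70
5·t² + 140·t + 1111 = 0  ⇒  m = (-70)² − 5·1111 = -655
m = -655 < 0,  v_rel·d = -70 < 0  ⇒  outside

inside=no margin=-655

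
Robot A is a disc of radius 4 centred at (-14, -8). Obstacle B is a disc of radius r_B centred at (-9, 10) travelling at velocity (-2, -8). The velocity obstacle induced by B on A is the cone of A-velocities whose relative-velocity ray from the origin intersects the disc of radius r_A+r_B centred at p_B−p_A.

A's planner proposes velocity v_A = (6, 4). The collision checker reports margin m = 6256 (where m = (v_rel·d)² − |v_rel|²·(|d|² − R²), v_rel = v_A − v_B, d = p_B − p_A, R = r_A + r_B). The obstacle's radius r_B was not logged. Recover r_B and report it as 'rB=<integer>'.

m = 6256
d = (5, 18);  v_rel = (8, 12),  |v_rel|² = 208
v_rel×d = (8)·(18) − (12)·(5) = 84
since m = R²·208 − 84²:  R² = (7056 + 6256) / 208 = 64
R = √64 = 8  ⇒  r_B = 8 − 4 = 4

rB=4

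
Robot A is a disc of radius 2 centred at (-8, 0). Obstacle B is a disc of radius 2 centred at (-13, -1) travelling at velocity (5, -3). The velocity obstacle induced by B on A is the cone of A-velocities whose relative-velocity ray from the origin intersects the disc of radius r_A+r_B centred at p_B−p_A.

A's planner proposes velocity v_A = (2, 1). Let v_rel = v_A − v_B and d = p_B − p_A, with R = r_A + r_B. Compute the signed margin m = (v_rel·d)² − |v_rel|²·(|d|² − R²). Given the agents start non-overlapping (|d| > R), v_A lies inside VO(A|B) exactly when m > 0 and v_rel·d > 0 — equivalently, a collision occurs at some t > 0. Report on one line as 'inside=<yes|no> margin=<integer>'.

d = (-5, -1),  |d|² = 26;  R = 2+2 = 4,  c = 26−4² = 10
v_rel = (-3, 4),  |v_rel|² = 25;  v_rel·d = (-3)·(-5) + (4)·(-1) = 11
25·t² − 22·t + 10 = 0  ⇒  m = 11² − 25·10 = -129
m = -129 < 0,  v_rel·d = 11 > 0  ⇒  outside

inside=no margin=-129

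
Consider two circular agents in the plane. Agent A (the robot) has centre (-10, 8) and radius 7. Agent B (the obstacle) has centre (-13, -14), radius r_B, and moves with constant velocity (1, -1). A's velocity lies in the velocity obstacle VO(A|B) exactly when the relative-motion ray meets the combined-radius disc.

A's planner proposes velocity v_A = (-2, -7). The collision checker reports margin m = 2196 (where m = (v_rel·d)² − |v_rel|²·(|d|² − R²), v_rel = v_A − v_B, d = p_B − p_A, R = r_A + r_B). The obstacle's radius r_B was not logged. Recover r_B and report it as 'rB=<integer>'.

m = 2196
d = (-3, -22);  v_rel = (-3, -6),  |v_rel|² = 45
v_rel×d = (-3)·(-22) − (-6)·(-3) = 48
since m = R²·45 − 48²:  R² = (2304 + 2196) / 45 = 100
R = √100 = 10  ⇒  r_B = 10 − 7 = 3

rB=3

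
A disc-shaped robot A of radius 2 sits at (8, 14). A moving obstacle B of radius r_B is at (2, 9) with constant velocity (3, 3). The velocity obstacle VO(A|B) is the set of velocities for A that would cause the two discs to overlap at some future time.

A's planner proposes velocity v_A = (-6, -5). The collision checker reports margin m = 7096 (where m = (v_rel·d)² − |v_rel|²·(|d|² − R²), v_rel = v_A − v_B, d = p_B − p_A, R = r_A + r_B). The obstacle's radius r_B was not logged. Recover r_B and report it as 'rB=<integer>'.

m = 7096
d = (-6, -5);  v_rel = (-9, -8),  |v_rel|² = 145
v_rel×d = (-9)·(-5) − (-8)·(-6) = -3
since m = R²·145 − (-3)²:  R² = (9 + 7096) / 145 = 49
R = √49 = 7  ⇒  r_B = 7 − 2 = 5

rB=5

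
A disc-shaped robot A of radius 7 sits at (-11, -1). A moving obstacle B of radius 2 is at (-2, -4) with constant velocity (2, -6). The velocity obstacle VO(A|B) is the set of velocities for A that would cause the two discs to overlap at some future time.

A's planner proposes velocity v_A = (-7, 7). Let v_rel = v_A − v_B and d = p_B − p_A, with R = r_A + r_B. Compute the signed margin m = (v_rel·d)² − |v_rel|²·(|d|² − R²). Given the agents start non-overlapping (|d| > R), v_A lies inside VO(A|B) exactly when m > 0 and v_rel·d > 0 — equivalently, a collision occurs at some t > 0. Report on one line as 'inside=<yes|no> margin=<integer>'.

d = (9, -3),  |d|² = 90;  R = 7+2 = 9,  c = 90−9² = 9
v_rel = (-9, 13),  |v_rel|² = 250;  v_rel·d = (-9)·(9) + (13)·(-3) = -120
250·t² + 240·t + 9 = 0  ⇒  m = (-120)² − 250·9 = 12150
m = 12150 > 0,  v_rel·d = -120 < 0  ⇒  outside

inside=no margin=12150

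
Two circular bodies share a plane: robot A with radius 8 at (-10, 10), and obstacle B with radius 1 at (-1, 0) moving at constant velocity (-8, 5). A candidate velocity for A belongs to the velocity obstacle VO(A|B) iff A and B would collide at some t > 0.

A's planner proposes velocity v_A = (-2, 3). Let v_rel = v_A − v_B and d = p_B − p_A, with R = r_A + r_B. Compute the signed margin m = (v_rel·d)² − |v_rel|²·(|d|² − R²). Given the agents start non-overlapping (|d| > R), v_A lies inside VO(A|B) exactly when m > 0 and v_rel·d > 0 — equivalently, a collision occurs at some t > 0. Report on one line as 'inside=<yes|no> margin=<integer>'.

d = (9, -10),  |d|² = 181;  R = 8+1 = 9,  c = 181−9² = 100
v_rel = (6, -2),  |v_rel|² = 40;  v_rel·d = (6)·(9) + (-2)·(-10) = 74
40·t² − 148·t + 100 = 0  ⇒  m = 74² − 40·100 = 1476
m = 1476 > 0,  v_rel·d = 74 > 0  ⇒  inside

inside=yes margin=1476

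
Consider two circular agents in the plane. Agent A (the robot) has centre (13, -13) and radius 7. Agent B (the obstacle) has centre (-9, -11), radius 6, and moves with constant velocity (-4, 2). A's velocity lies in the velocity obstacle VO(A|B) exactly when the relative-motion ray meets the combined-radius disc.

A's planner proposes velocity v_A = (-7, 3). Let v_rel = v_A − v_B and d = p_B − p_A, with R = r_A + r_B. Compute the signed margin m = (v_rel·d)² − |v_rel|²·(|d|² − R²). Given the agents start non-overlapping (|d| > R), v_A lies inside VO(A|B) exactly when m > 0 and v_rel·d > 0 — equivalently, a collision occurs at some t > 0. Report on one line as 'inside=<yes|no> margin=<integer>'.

d = (-22, 2),  |d|² = 488;  R = 7+6 = 13,  c = 488−13² = 319
v_rel = (-3, 1),  |v_rel|² = 10;  v_rel·d = (-3)·(-22) + (1)·(2) = 68
10·t² − 136·t + 319 = 0  ⇒  m = 68² − 10·319 = 1434
m = 1434 > 0,  v_rel·d = 68 > 0  ⇒  inside

inside=yes margin=1434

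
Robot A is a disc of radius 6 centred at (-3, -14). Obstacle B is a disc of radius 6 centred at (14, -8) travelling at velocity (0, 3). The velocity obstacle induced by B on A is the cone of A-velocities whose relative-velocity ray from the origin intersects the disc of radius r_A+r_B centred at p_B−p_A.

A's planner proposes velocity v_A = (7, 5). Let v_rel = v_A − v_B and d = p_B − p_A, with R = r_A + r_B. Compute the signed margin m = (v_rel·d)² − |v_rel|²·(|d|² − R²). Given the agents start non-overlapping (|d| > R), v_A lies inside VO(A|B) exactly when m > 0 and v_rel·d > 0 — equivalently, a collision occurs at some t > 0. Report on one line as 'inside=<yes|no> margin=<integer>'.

d = (17, 6),  |d|² = 325;  R = 6+6 = 12,  c = 325−12² = 181
v_rel = (7, 2),  |v_rel|² = 53;  v_rel·d = (7)·(17) + (2)·(6) = 131
53·t² − 262·t + 181 = 0  ⇒  m = 131² − 53·181 = 7568
m = 7568 > 0,  v_rel·d = 131 > 0  ⇒  inside

inside=yes margin=7568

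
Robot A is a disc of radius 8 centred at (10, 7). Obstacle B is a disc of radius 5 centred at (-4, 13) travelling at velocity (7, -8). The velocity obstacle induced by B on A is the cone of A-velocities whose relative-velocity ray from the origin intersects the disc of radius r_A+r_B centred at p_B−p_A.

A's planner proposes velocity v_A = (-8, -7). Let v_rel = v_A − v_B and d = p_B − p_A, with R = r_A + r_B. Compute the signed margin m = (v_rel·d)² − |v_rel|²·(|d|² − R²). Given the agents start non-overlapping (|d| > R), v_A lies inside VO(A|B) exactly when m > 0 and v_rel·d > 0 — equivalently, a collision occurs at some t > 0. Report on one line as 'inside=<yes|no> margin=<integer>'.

d = (-14, 6),  |d|² = 232;  R = 8+5 = 13,  c = 232−13² = 63
v_rel = (-15, 1),  |v_rel|² = 226;  v_rel·d = (-15)·(-14) + (1)·(6) = 216
226·t² − 432·t + 63 = 0  ⇒  m = 216² − 226·63 = 32418
m = 32418 > 0,  v_rel·d = 216 > 0  ⇒  inside

inside=yes margin=32418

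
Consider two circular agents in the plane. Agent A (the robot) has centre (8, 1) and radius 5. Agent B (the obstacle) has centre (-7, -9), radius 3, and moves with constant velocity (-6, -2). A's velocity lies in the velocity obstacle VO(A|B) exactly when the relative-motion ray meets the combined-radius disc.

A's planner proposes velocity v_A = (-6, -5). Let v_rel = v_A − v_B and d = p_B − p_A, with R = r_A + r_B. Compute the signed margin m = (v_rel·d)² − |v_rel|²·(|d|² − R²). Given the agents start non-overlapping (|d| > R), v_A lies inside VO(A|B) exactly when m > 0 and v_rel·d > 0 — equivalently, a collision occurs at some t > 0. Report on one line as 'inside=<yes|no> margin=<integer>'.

d = (-15, -10),  |d|² = 325;  R = 5+3 = 8,  c = 325−8² = 261
v_rel = (0, -3),  |v_rel|² = 9;  v_rel·d = (0)·(-15) + (-3)·(-10) = 30
9·t² − 60·t + 261 = 0  ⇒  m = 30² − 9·261 = -1449
m = -1449 < 0,  v_rel·d = 30 > 0  ⇒  outside

inside=no margin=-1449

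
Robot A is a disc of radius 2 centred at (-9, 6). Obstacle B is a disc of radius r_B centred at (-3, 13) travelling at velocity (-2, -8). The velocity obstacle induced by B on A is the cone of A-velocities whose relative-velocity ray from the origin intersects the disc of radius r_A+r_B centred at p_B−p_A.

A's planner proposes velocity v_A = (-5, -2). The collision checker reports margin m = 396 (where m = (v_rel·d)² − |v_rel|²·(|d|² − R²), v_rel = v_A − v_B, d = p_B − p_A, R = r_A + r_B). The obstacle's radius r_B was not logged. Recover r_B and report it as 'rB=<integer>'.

m = 396
d = (6, 7);  v_rel = (-3, 6),  |v_rel|² = 45
v_rel×d = (-3)·(7) − (6)·(6) = -57
since m = R²·45 − (-57)²:  R² = (3249 + 396) / 45 = 81
R = √81 = 9  ⇒  r_B = 9 − 2 = 7

rB=7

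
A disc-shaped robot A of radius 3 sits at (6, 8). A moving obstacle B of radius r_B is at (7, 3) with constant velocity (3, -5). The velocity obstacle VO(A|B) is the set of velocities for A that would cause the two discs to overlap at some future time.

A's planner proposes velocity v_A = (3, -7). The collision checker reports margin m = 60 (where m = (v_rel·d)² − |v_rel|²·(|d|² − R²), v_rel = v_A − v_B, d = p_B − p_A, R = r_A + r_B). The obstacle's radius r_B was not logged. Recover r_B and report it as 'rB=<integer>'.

m = 60
d = (1, -5);  v_rel = (0, -2),  |v_rel|² = 4
v_rel×d = (0)·(-5) − (-2)·(1) = 2
since m = R²·4 − 2²:  R² = (4 + 60) / 4 = 16
R = √16 = 4  ⇒  r_B = 4 − 3 = 1

rB=1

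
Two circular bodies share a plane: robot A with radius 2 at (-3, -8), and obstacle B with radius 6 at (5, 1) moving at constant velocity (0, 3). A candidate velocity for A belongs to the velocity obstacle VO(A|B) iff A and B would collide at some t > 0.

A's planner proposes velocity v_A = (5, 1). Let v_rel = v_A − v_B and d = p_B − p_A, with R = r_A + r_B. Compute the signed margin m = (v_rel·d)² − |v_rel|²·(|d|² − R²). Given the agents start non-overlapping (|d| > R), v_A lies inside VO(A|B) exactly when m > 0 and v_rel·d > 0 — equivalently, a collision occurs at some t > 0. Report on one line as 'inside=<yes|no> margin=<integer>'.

d = (8, 9),  |d|² = 145;  R = 2+6 = 8,  c = 145−8² = 81
v_rel = (5, -2),  |v_rel|² = 29;  v_rel·d = (5)·(8) + (-2)·(9) = 22
29·t² − 44·t + 81 = 0  ⇒  m = 22² − 29·81 = -1865
m = -1865 < 0,  v_rel·d = 22 > 0  ⇒  outside

inside=no margin=-1865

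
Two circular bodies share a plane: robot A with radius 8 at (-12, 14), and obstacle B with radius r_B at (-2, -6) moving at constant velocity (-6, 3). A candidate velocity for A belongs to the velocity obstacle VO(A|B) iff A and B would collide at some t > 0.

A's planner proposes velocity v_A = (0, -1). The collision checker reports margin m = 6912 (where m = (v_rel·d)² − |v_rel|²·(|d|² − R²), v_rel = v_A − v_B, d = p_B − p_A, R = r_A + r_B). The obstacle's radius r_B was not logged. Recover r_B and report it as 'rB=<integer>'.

m = 6912
d = (10, -20);  v_rel = (6, -4),  |v_rel|² = 52
v_rel×d = (6)·(-20) − (-4)·(10) = -80
since m = R²·52 − (-80)²:  R² = (6400 + 6912) / 52 = 256
R = √256 = 16  ⇒  r_B = 16 − 8 = 8

rB=8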